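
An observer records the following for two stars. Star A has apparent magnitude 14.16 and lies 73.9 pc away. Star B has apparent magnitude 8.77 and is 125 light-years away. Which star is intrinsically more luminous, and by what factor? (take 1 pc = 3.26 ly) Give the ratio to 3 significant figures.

Star B is more luminous, by a factor of 38.6.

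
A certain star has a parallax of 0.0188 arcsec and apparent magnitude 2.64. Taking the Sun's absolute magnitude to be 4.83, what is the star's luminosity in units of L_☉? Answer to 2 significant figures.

L/L_☉ ≈ 210

d = 1/p = 1/0.0188″ = 53.19 pc
M = m − 5 log₁₀ d + 5 = 2.64 − 5·1.7258 + 5 = -0.989
M − M_☉ = -0.989 − 4.83 = -5.819
L/L_☉ = 10^(−0.4 × -5.819) = 212.7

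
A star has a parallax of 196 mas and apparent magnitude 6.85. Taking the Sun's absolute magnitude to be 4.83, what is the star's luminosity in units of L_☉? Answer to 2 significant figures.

L/L_☉ ≈ 0.041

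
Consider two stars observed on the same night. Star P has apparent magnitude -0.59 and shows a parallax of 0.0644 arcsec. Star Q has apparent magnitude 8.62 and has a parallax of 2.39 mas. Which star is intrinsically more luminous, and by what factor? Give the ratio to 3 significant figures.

Star P: d = 1/p = 1/0.0644″ = 15.53 pc
Star P: M = m − 5 log₁₀ d + 5 = -0.59 − 5·1.1911 + 5 = -1.546
Star Q: p = 2.39 mas = 2.39×10^-3″ → d = 1/p = 418.4 pc
Star Q: M = m − 5 log₁₀ d + 5 = 8.62 − 5·2.6216 + 5 = 0.512
ΔM = M_P − M_Q = -1.546 − (0.512) = -2.058; smaller M is more luminous → Star P.
L ratio = 10^(0.4 |ΔM|) = 10^0.823 = 6.653

Star P is more luminous, by a factor of 6.65.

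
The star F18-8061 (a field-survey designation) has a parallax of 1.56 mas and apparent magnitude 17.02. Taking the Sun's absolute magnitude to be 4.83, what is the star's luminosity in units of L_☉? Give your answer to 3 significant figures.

d = 1/p = 1000/1.56 mas = 641.0 pc
M = m − 5 log₁₀ d + 5 = 17.02 − 5·2.8069 + 5 = 7.986
M − M_☉ = 7.986 − 4.83 = 3.156
L/L_☉ = 10^(−0.4 × 3.156) = 0.05467

L/L_☉ ≈ 0.0547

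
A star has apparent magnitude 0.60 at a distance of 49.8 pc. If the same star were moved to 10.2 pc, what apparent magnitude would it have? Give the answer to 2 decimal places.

m ≈ -2.84

Flux ∝ 1/d², so Δm = 5 log₁₀(d₂/d₁) = 5 log₁₀(10.2/49.8) = -3.443
m₂ = m₁ + Δm = 0.60 + (-3.443) = -2.843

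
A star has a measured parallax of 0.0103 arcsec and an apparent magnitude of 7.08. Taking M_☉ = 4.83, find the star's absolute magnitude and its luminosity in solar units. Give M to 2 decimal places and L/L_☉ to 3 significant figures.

M ≈ 2.14; L/L_☉ ≈ 11.9

d = 1/p = 1/0.0103″ = 97.09 pc
M = m − 5 log₁₀ d + 5 = 7.08 − 5·1.9872 + 5 = 2.144
M − M_☉ = 2.144 − 4.83 = -2.686
L/L_☉ = 10^(−0.4 × -2.686) = 11.87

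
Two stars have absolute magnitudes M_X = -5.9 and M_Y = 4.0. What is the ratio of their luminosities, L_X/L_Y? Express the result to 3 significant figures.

L_X/L_Y ≈ 9120

ΔM = M_X − M_Y = -9.9
L_X/L_Y = 10^(−0.4 ΔM) = 10^3.960 = 9120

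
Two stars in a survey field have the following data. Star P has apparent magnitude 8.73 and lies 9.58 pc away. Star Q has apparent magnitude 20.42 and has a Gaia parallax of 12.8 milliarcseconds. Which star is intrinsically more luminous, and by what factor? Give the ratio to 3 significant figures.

Star P is more luminous, by a factor of 713.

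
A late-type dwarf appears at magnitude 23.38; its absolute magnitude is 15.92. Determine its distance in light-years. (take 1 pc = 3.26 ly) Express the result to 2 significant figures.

Distance modulus: m − M = 23.38 − (15.92) = 7.460
m − M = 5 log₁₀ d − 5
log₁₀ d = (m − M)/5 + 1 = 2.4920
d = 10^2.4920 = 310.5 pc
= 1012 ly

d ≈ 1000 ly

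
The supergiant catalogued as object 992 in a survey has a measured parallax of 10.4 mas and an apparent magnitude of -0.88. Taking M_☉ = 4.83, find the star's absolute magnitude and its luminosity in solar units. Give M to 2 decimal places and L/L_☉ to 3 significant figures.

d = 1/p = 1000/10.4 mas = 96.15 pc
M = m − 5 log₁₀ d + 5 = -0.88 − 5·1.9830 + 5 = -5.795
M − M_☉ = -5.795 − 4.83 = -10.625
L/L_☉ = 10^(−0.4 × -10.625) = 17780

M ≈ -5.79; L/L_☉ ≈ 17800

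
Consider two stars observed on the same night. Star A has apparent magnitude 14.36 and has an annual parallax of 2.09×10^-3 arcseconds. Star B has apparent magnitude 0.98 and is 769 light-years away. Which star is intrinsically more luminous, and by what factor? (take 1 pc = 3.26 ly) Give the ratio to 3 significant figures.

Star B is more luminous, by a factor of 54700.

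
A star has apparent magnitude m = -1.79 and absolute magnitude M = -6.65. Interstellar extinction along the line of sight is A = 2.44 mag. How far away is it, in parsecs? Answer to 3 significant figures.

d ≈ 30.5 pc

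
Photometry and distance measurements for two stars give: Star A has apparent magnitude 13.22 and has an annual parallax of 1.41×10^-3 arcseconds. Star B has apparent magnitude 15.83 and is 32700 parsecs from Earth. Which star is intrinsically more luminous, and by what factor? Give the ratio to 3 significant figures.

Star A: d = 1/p = 1/1.41×10^-3″ = 709.2 pc
Star A: M = m − 5 log₁₀ d + 5 = 13.22 − 5·2.8508 + 5 = 3.966
Star B: M = m − 5 log₁₀ d + 5 = 15.83 − 5·4.5145 + 5 = -1.743
ΔM = M_A − M_B = 3.966 − (-1.743) = 5.709; smaller M is more luminous → Star B.
L ratio = 10^(0.4 |ΔM|) = 10^2.284 = 192.1

Star B is more luminous, by a factor of 192.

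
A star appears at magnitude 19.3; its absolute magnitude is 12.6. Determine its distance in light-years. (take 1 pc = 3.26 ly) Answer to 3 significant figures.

d ≈ 713 ly

Distance modulus: m − M = 19.3 − (12.6) = 6.700
m − M = 5 log₁₀ d − 5
log₁₀ d = (m − M)/5 + 1 = 2.3400
d = 10^2.3400 = 218.8 pc
= 713.2 ly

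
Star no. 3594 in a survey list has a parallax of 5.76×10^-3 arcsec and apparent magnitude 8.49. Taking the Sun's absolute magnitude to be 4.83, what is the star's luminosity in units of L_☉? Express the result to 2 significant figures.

L/L_☉ ≈ 10

d = 1/p = 1/5.76×10^-3″ = 173.6 pc
M = m − 5 log₁₀ d + 5 = 8.49 − 5·2.2396 + 5 = 2.292
M − M_☉ = 2.292 − 4.83 = -2.538
L/L_☉ = 10^(−0.4 × -2.538) = 10.36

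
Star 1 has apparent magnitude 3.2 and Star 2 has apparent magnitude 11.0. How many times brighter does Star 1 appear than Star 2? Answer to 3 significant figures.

Magnitude difference = -7.8
Flux ratio = 10^(−0.4 Δm) = 10^(−0.4 × -7.8) = 10^3.120 = 1318

1320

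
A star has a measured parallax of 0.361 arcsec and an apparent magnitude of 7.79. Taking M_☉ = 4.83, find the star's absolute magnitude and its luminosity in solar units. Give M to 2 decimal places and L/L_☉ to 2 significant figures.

M ≈ 10.58; L/L_☉ ≈ 5.0×10^-3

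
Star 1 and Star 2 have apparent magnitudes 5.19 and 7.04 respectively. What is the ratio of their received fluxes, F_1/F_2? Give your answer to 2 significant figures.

Magnitude difference = -1.85
Flux ratio = 10^(−0.4 Δm) = 10^(−0.4 × -1.85) = 10^0.740 = 5.495

F_1/F_2 ≈ 5.5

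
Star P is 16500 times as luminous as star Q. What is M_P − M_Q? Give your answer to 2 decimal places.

M_P − M_Q ≈ -10.54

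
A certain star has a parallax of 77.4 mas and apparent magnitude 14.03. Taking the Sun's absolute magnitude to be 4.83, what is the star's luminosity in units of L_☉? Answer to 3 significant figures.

d = 1/p = 1000/77.4 mas = 12.92 pc
M = m − 5 log₁₀ d + 5 = 14.03 − 5·1.1113 + 5 = 13.474
M − M_☉ = 13.474 − 4.83 = 8.644
L/L_☉ = 10^(−0.4 × 8.644) = 3.488×10^-4

L/L_☉ ≈ 3.49×10^-4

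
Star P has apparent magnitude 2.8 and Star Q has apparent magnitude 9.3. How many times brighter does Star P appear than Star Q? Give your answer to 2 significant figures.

400

Magnitude difference = -6.5
Flux ratio = 10^(−0.4 Δm) = 10^(−0.4 × -6.5) = 10^2.600 = 398.1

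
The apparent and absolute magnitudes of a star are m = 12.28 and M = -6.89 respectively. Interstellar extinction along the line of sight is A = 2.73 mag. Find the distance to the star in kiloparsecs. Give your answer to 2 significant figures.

d ≈ 19 kpc

m − M = 5 log₁₀(d/10 pc) + A  ⇒  12.28 − (-6.89) − 2.73 = 5 log₁₀(d/10)
16.440 = 5 log₁₀(d/10)
log₁₀ d = (m − M − A)/5 + 1 = 4.2880
d = 10^4.2880 = 19410 pc
= 19.41 kpc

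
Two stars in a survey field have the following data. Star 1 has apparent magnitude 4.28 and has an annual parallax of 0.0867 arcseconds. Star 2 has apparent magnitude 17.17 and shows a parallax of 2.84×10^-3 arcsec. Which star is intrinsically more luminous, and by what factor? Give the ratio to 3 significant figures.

Star 1: d = 1/p = 1/0.0867″ = 11.53 pc
Star 1: M = m − 5 log₁₀ d + 5 = 4.28 − 5·1.0620 + 5 = 3.970
Star 2: d = 1/p = 1/2.84×10^-3″ = 352.1 pc
Star 2: M = m − 5 log₁₀ d + 5 = 17.17 − 5·2.5467 + 5 = 9.437
ΔM = M_1 − M_2 = 3.970 − (9.437) = -5.466; smaller M is more luminous → Star 1.
L ratio = 10^(0.4 |ΔM|) = 10^2.187 = 153.7

Star 1 is more luminous, by a factor of 154.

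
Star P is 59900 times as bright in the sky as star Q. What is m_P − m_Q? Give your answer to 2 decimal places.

m_P − m_Q ≈ -11.94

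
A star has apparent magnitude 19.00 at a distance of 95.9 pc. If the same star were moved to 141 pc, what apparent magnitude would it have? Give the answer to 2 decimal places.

m ≈ 19.84

Flux ∝ 1/d², so Δm = 5 log₁₀(d₂/d₁) = 5 log₁₀(141/95.9) = 0.837
m₂ = m₁ + Δm = 19.00 + (0.837) = 19.837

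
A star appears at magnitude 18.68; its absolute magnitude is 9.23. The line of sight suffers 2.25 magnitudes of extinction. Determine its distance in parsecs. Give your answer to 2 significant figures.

d ≈ 280 pc

m − M = 5 log₁₀(d/10 pc) + A  ⇒  18.68 − (9.23) − 2.25 = 5 log₁₀(d/10)
7.200 = 5 log₁₀(d/10)
log₁₀ d = (m − M − A)/5 + 1 = 2.4400
d = 10^2.4400 = 275.4 pc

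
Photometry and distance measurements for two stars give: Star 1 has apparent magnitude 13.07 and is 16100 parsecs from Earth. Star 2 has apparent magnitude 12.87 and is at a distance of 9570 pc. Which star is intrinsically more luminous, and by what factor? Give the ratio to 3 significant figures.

Star 1: M = m − 5 log₁₀ d + 5 = 13.07 − 5·4.2068 + 5 = -2.964
Star 2: M = m − 5 log₁₀ d + 5 = 12.87 − 5·3.9809 + 5 = -2.035
ΔM = M_1 − M_2 = -2.964 − (-2.035) = -0.930; smaller M is more luminous → Star 1.
L ratio = 10^(0.4 |ΔM|) = 10^0.372 = 2.354

Star 1 is more luminous, by a factor of 2.35.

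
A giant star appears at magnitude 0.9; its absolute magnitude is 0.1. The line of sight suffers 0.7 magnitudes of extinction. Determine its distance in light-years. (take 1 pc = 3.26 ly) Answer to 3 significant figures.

d ≈ 34.1 ly

m − M = 5 log₁₀(d/10 pc) + A  ⇒  0.9 − (0.1) − 0.7 = 5 log₁₀(d/10)
0.100 = 5 log₁₀(d/10)
log₁₀ d = (m − M − A)/5 + 1 = 1.0200
d = 10^1.0200 = 10.47 pc
= 34.14 ly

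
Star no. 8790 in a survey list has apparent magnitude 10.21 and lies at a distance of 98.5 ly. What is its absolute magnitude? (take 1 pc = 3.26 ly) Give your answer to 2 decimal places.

M ≈ 7.81

d = 98.5 ly / 3.26 = 30.21 pc
5 log₁₀(d/10 pc) = 5 log₁₀(30.21) − 5 = 2.401
M = m − 5 log₁₀(d/10) = 10.21 − 2.401 = 7.809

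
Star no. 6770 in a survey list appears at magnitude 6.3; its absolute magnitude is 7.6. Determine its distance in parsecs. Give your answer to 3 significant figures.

d ≈ 5.50 pc

μ = m − M = -1.300
m − M = 5 log₁₀ d − 5
log₁₀ d = (m − M)/5 + 1 = 0.7400
d = 10^0.7400 = 5.495 pc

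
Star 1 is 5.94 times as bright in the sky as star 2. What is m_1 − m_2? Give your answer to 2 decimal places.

m_1 − m_2 ≈ -1.93

Pogson: Δm = −2.5 log₁₀(ratio) = −2.5 log₁₀(5.94) = −2.5 × 0.7738 = -1.934
Star 1 is brighter, so it has the smaller magnitude: the difference is negative.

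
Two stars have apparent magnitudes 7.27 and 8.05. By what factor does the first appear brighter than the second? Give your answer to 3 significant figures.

2.05

Δm = 7.27 − (8.05) = -0.78
Flux ratio = 10^(−0.4 Δm) = 10^(−0.4 × -0.78) = 10^0.312 = 2.051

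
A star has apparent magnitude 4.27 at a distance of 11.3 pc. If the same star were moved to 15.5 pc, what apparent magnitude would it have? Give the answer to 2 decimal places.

Flux ∝ 1/d², so Δm = 5 log₁₀(d₂/d₁) = 5 log₁₀(15.5/11.3) = 0.686
m₂ = m₁ + Δm = 4.27 + (0.686) = 4.956

m ≈ 4.96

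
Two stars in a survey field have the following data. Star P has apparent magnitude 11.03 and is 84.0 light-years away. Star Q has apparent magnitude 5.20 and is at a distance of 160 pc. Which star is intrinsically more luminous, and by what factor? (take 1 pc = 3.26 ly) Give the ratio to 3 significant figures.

Star Q is more luminous, by a factor of 8280.

Star P: d = 84.0 ly / 3.26 = 25.77 pc
Star P: M = m − 5 log₁₀ d + 5 = 11.03 − 5·1.4111 + 5 = 8.975
Star Q: M = m − 5 log₁₀ d + 5 = 5.20 − 5·2.2041 + 5 = -0.821
ΔM = M_P − M_Q = 8.975 − (-0.821) = 9.795; smaller M is more luminous → Star Q.
L ratio = 10^(0.4 |ΔM|) = 10^3.918 = 8282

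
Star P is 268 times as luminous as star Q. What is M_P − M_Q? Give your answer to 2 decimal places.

M_P − M_Q ≈ -6.07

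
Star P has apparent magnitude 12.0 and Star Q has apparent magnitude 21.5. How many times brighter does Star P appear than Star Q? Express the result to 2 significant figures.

Δm = 12.0 − (21.5) = -9.5
Flux ratio = 10^(−0.4 Δm) = 10^(−0.4 × -9.5) = 10^3.800 = 6310

6300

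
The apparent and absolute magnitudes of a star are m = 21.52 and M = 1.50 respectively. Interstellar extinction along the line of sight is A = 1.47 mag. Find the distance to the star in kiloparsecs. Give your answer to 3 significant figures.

m − M = 5 log₁₀(d/10 pc) + A  ⇒  21.52 − (1.50) − 1.47 = 5 log₁₀(d/10)
18.550 = 5 log₁₀(d/10)
log₁₀ d = (m − M − A)/5 + 1 = 4.7100
d = 10^4.7100 = 51290 pc
= 51.29 kpc

d ≈ 51.3 kpc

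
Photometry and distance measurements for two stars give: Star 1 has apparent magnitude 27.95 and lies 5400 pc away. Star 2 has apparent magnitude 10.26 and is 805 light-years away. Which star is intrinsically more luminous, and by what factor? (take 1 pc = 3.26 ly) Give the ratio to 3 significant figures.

Star 2 is more luminous, by a factor of 24900.

Star 1: M = m − 5 log₁₀ d + 5 = 27.95 − 5·3.7324 + 5 = 14.288
Star 2: d = 805 ly / 3.26 = 246.9 pc
Star 2: M = m − 5 log₁₀ d + 5 = 10.26 − 5·2.3926 + 5 = 3.297
ΔM = M_1 − M_2 = 14.288 − (3.297) = 10.991; smaller M is more luminous → Star 2.
L ratio = 10^(0.4 |ΔM|) = 10^4.396 = 24910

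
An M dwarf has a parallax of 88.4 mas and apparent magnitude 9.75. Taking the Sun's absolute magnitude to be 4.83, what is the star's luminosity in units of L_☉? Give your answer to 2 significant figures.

d = 1/p = 1000/88.4 mas = 11.31 pc
M = m − 5 log₁₀ d + 5 = 9.75 − 5·1.0535 + 5 = 9.482
M − M_☉ = 9.482 − 4.83 = 4.652
L/L_☉ = 10^(−0.4 × 4.652) = 0.01378

L/L_☉ ≈ 0.014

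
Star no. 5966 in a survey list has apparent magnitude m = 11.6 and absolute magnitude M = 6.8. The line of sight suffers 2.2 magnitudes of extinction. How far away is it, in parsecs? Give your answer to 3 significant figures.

d ≈ 33.1 pc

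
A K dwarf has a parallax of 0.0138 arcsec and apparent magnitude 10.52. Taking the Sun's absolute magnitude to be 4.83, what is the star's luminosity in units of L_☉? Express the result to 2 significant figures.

L/L_☉ ≈ 0.28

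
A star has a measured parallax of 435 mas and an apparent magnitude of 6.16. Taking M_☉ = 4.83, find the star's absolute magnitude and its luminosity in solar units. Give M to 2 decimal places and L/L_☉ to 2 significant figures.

d = 1/p = 1000/435 mas = 2.299 pc
M = m − 5 log₁₀ d + 5 = 6.16 − 5·0.3615 + 5 = 9.352
M − M_☉ = 9.352 − 4.83 = 4.522
L/L_☉ = 10^(−0.4 × 4.522) = 0.01552

M ≈ 9.35; L/L_☉ ≈ 0.016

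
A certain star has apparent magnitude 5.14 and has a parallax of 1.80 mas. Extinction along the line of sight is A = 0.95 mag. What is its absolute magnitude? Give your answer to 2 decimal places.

M ≈ -4.53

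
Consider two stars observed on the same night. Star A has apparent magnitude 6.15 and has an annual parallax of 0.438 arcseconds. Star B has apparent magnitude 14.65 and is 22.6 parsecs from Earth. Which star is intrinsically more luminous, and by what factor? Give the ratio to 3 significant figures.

Star A: d = 1/p = 1/0.438″ = 2.283 pc
Star A: M = m − 5 log₁₀ d + 5 = 6.15 − 5·0.3585 + 5 = 9.357
Star B: M = m − 5 log₁₀ d + 5 = 14.65 − 5·1.3541 + 5 = 12.879
ΔM = M_A − M_B = 9.357 − (12.879) = -3.522; smaller M is more luminous → Star A.
L ratio = 10^(0.4 |ΔM|) = 10^1.409 = 25.64

Star A is more luminous, by a factor of 25.6.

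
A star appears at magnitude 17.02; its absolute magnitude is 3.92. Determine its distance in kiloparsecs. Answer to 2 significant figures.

d ≈ 4.2 kpc

Distance modulus: m − M = 17.02 − (3.92) = 13.100
m − M = 5 log₁₀ d − 5
log₁₀ d = (m − M)/5 + 1 = 3.6200
d = 10^3.6200 = 4169 pc
= 4.169 kpc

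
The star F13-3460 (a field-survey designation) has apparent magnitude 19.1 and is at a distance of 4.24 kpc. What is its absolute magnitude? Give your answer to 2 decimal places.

M ≈ 5.96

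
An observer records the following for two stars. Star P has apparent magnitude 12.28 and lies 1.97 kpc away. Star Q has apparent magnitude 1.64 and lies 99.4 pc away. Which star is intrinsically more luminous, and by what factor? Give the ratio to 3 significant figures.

Star P: d = 1.97 kpc = 1970 pc
Star P: M = m − 5 log₁₀ d + 5 = 12.28 − 5·3.2945 + 5 = 0.808
Star Q: M = m − 5 log₁₀ d + 5 = 1.64 − 5·1.9974 + 5 = -3.347
ΔM = M_P − M_Q = 0.808 − (-3.347) = 4.155; smaller M is more luminous → Star Q.
L ratio = 10^(0.4 |ΔM|) = 10^1.662 = 45.90

Star Q is more luminous, by a factor of 45.9.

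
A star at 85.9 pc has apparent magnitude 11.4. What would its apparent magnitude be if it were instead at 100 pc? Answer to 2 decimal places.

Flux ∝ 1/d², so Δm = 5 log₁₀(d₂/d₁) = 5 log₁₀(100/85.9) = 0.330
m₂ = m₁ + Δm = 11.4 + (0.330) = 11.730

m ≈ 11.73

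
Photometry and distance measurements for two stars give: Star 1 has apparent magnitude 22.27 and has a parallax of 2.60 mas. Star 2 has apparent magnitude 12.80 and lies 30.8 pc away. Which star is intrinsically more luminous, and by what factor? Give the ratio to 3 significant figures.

Star 2 is more luminous, by a factor of 39.4.

Star 1: p = 2.60 mas = 2.60×10^-3″ → d = 1/p = 384.6 pc
Star 1: M = m − 5 log₁₀ d + 5 = 22.27 − 5·2.5850 + 5 = 14.345
Star 2: M = m − 5 log₁₀ d + 5 = 12.80 − 5·1.4886 + 5 = 10.357
ΔM = M_1 − M_2 = 14.345 − (10.357) = 3.988; smaller M is more luminous → Star 2.
L ratio = 10^(0.4 |ΔM|) = 10^1.595 = 39.36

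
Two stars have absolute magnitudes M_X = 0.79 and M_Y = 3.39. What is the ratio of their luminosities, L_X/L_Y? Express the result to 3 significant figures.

L_X/L_Y ≈ 11.0

ΔM = M_X − M_Y = -2.60
L_X/L_Y = 10^(−0.4 ΔM) = 10^1.040 = 10.96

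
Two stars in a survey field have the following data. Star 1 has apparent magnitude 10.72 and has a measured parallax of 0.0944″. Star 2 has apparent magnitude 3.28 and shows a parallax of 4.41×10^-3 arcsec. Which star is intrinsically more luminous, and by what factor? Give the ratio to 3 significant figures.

Star 1: d = 1/p = 1/0.0944″ = 10.59 pc
Star 1: M = m − 5 log₁₀ d + 5 = 10.72 − 5·1.0250 + 5 = 10.595
Star 2: d = 1/p = 1/4.41×10^-3″ = 226.8 pc
Star 2: M = m − 5 log₁₀ d + 5 = 3.28 − 5·2.3556 + 5 = -3.498
ΔM = M_1 − M_2 = 10.595 − (-3.498) = 14.093; smaller M is more luminous → Star 2.
L ratio = 10^(0.4 |ΔM|) = 10^5.637 = 433600

Star 2 is more luminous, by a factor of 434000.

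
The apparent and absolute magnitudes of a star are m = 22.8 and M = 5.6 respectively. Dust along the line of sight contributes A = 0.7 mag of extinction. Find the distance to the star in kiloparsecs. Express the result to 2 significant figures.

m − M = 5 log₁₀(d/10 pc) + A  ⇒  22.8 − (5.6) − 0.7 = 5 log₁₀(d/10)
16.500 = 5 log₁₀(d/10)
log₁₀ d = (m − M − A)/5 + 1 = 4.3000
d = 10^4.3000 = 19950 pc
= 19.95 kpc

d ≈ 20 kpc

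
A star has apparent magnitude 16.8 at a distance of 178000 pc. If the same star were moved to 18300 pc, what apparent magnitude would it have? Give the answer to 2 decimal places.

m ≈ 11.86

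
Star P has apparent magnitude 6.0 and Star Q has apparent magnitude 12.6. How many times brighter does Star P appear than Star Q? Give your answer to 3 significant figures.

437

Δm = 6.0 − (12.6) = -6.6
Flux ratio = 10^(−0.4 Δm) = 10^(−0.4 × -6.6) = 10^2.640 = 436.5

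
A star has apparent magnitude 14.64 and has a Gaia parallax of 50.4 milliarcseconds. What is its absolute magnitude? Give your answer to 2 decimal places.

M ≈ 13.15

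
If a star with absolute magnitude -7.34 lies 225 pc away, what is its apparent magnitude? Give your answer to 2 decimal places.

m ≈ -0.58

m = M + 5 log₁₀ d − 5 = -7.34 + 5·2.3522 − 5 = -0.579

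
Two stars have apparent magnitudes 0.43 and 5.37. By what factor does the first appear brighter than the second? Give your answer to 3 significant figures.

Magnitude difference = -4.94
Flux ratio = 10^(−0.4 Δm) = 10^(−0.4 × -4.94) = 10^1.976 = 94.62

94.6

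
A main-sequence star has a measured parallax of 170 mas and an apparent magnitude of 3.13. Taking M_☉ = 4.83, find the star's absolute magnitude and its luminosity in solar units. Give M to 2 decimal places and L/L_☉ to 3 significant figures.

d = 1/p = 1000/170 mas = 5.882 pc
M = m − 5 log₁₀ d + 5 = 3.13 − 5·0.7696 + 5 = 4.282
M − M_☉ = 4.282 − 4.83 = -0.548
L/L_☉ = 10^(−0.4 × -0.548) = 1.656

M ≈ 4.28; L/L_☉ ≈ 1.66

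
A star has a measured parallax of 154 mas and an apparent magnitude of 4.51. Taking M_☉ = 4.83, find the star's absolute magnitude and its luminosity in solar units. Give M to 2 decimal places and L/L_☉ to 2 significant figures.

d = 1/p = 1000/154 mas = 6.494 pc
M = m − 5 log₁₀ d + 5 = 4.51 − 5·0.8125 + 5 = 5.448
M − M_☉ = 5.448 − 4.83 = 0.618
L/L_☉ = 10^(−0.4 × 0.618) = 0.5662

M ≈ 5.45; L/L_☉ ≈ 0.57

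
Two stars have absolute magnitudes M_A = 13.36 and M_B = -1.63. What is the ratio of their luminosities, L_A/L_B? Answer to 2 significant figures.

ΔM = M_A − M_B = 14.99
L_A/L_B = 10^(−0.4 ΔM) = 10^-5.996 = 1.009×10^-6

L_A/L_B ≈ 1.0×10^-6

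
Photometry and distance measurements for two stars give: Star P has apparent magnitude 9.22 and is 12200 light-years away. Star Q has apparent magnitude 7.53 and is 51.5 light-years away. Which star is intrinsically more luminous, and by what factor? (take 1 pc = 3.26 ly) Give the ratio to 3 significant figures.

Star P is more luminous, by a factor of 11800.

Star P: d = 12200 ly / 3.26 = 3742 pc
Star P: M = m − 5 log₁₀ d + 5 = 9.22 − 5·3.5731 + 5 = -3.646
Star Q: d = 51.5 ly / 3.26 = 15.80 pc
Star Q: M = m − 5 log₁₀ d + 5 = 7.53 − 5·1.1986 + 5 = 6.537
ΔM = M_P − M_Q = -3.646 − (6.537) = -10.183; smaller M is more luminous → Star P.
L ratio = 10^(0.4 |ΔM|) = 10^4.073 = 11830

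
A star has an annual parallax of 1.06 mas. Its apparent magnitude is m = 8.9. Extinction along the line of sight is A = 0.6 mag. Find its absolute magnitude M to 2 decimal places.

p = 1.06 mas = 1.06×10^-3″ → d = 1/p = 943.4 pc
5 log₁₀(d/10 pc) = 5 log₁₀(943.4) − 5 = 9.873
M = m − 5 log₁₀(d/10) − A = 8.9 − 9.873 − 0.6 = -1.573

M ≈ -1.57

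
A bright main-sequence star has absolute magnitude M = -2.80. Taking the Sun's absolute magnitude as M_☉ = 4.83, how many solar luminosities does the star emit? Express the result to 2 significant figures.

L/L_☉ ≈ 1100

M − M_☉ = -2.80 − 4.83 = -7.630
L/L_☉ = 10^(−0.4 (M − M_☉)) = 10^3.052 = 1127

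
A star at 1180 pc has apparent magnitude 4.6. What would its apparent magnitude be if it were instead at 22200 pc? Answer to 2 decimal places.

m ≈ 10.97

Flux ∝ 1/d², so Δm = 5 log₁₀(d₂/d₁) = 5 log₁₀(22200/1180) = 6.372
m₂ = m₁ + Δm = 4.6 + (6.372) = 10.972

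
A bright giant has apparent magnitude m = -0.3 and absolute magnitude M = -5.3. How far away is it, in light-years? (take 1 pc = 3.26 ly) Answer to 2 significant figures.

Distance modulus: m − M = -0.3 − (-5.3) = 5.000
m − M = 5 log₁₀ d − 5
log₁₀ d = (m − M)/5 + 1 = 2.0000
d = 10^2.0000 = 100.0 pc
= 326.0 ly

d ≈ 330 ly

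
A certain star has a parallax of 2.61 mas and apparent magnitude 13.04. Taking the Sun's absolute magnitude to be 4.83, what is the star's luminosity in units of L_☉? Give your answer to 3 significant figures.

d = 1/p = 1000/2.61 mas = 383.1 pc
M = m − 5 log₁₀ d + 5 = 13.04 − 5·2.5834 + 5 = 5.123
M − M_☉ = 5.123 − 4.83 = 0.293
L/L_☉ = 10^(−0.4 × 0.293) = 0.7633

L/L_☉ ≈ 0.763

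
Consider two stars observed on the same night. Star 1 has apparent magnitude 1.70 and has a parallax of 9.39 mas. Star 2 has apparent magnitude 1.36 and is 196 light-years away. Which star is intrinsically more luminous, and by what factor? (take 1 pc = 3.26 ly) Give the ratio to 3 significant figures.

Star 1 is more luminous, by a factor of 2.29.

Star 1: p = 9.39 mas = 9.39×10^-3″ → d = 1/p = 106.5 pc
Star 1: M = m − 5 log₁₀ d + 5 = 1.70 − 5·2.0273 + 5 = -3.437
Star 2: d = 196 ly / 3.26 = 60.12 pc
Star 2: M = m − 5 log₁₀ d + 5 = 1.36 − 5·1.7790 + 5 = -2.535
ΔM = M_1 − M_2 = -3.437 − (-2.535) = -0.901; smaller M is more luminous → Star 1.
L ratio = 10^(0.4 |ΔM|) = 10^0.361 = 2.294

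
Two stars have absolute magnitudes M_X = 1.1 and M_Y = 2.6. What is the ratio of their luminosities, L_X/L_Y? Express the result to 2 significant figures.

L_X/L_Y ≈ 4.0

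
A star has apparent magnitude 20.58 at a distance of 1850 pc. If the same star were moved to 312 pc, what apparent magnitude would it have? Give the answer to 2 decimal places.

Flux ∝ 1/d², so Δm = 5 log₁₀(d₂/d₁) = 5 log₁₀(312/1850) = -3.865
m₂ = m₁ + Δm = 20.58 + (-3.865) = 16.715

m ≈ 16.71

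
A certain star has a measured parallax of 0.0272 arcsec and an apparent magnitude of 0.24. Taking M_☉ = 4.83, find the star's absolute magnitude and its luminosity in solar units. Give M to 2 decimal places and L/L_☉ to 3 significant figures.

M ≈ -2.59; L/L_☉ ≈ 927

d = 1/p = 1/0.0272″ = 36.76 pc
M = m − 5 log₁₀ d + 5 = 0.24 − 5·1.5654 + 5 = -2.587
M − M_☉ = -2.587 − 4.83 = -7.417
L/L_☉ = 10^(−0.4 × -7.417) = 926.5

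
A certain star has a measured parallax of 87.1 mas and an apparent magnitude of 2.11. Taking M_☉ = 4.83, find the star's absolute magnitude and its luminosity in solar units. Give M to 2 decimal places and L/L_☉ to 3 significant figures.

d = 1/p = 1000/87.1 mas = 11.48 pc
M = m − 5 log₁₀ d + 5 = 2.11 − 5·1.0600 + 5 = 1.810
M − M_☉ = 1.810 − 4.83 = -3.020
L/L_☉ = 10^(−0.4 × -3.020) = 16.14

M ≈ 1.81; L/L_☉ ≈ 16.1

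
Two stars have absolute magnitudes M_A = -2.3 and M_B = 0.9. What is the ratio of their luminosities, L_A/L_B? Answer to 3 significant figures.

ΔM = M_A − M_B = -3.2
L_A/L_B = 10^(−0.4 ΔM) = 10^1.280 = 19.05

L_A/L_B ≈ 19.1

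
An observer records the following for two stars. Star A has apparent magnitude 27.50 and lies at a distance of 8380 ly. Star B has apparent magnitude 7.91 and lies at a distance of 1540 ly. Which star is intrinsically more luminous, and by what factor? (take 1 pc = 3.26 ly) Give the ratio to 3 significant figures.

Star A: d = 8380 ly / 3.26 = 2571 pc
Star A: M = m − 5 log₁₀ d + 5 = 27.50 − 5·3.4100 + 5 = 15.450
Star B: d = 1540 ly / 3.26 = 472.4 pc
Star B: M = m − 5 log₁₀ d + 5 = 7.91 − 5·2.6743 + 5 = -0.462
ΔM = M_A − M_B = 15.450 − (-0.462) = 15.911; smaller M is more luminous → Star B.
L ratio = 10^(0.4 |ΔM|) = 10^6.365 = 2.315×10^6

Star B is more luminous, by a factor of 2.32×10^6.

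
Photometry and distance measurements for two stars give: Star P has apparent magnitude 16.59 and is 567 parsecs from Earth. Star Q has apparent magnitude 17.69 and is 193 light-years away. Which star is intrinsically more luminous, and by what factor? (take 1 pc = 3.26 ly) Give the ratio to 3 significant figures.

Star P is more luminous, by a factor of 253.

Star P: M = m − 5 log₁₀ d + 5 = 16.59 − 5·2.7536 + 5 = 7.822
Star Q: d = 193 ly / 3.26 = 59.20 pc
Star Q: M = m − 5 log₁₀ d + 5 = 17.69 − 5·1.7723 + 5 = 13.828
ΔM = M_P − M_Q = 7.822 − (13.828) = -6.006; smaller M is more luminous → Star P.
L ratio = 10^(0.4 |ΔM|) = 10^2.402 = 252.6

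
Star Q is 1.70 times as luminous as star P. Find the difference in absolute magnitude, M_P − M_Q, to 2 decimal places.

M_P − M_Q ≈ 0.58

Pogson: ΔM = −2.5 log₁₀(ratio) = −2.5 log₁₀(1.70) = −2.5 × 0.2304 = -0.576
Star Q is brighter so has the smaller magnitude: M_P − M_Q is positive.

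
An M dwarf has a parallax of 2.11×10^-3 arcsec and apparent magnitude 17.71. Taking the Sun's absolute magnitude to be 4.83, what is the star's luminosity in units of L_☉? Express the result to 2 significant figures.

d = 1/p = 1/2.11×10^-3″ = 473.9 pc
M = m − 5 log₁₀ d + 5 = 17.71 − 5·2.6757 + 5 = 9.331
M − M_☉ = 9.331 − 4.83 = 4.501
L/L_☉ = 10^(−0.4 × 4.501) = 0.01583

L/L_☉ ≈ 0.016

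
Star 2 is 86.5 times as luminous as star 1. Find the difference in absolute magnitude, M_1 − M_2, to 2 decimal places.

Pogson: ΔM = −2.5 log₁₀(ratio) = −2.5 log₁₀(86.5) = −2.5 × 1.9370 = -4.843
Star 2 is brighter so has the smaller magnitude: M_1 − M_2 is positive.

M_1 − M_2 ≈ 4.84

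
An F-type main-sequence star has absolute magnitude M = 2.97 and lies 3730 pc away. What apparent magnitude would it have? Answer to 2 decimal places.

m ≈ 15.83

m = M + 5 log₁₀ d − 5 = 2.97 + 5·3.5717 − 5 = 15.829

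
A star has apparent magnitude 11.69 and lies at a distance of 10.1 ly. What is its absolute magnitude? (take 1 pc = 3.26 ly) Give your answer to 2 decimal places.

M ≈ 14.23

d = 10.1 ly / 3.26 = 3.098 pc
5 log₁₀(d/10 pc) = 5 log₁₀(3.098) − 5 = -2.544
M = m − 5 log₁₀(d/10) = 11.69 + 2.544 = 14.234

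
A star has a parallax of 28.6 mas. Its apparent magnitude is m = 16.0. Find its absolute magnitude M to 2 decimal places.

M ≈ 13.28

p = 28.6 mas = 0.0286″ → d = 1/p = 34.97 pc
5 log₁₀(d/10 pc) = 5 log₁₀(34.97) − 5 = 2.718
M = m − 5 log₁₀(d/10) = 16.0 − 2.718 = 13.282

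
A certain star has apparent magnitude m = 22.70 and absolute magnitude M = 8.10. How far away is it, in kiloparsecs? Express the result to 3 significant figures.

μ = m − M = 14.600
m − M = 5 log₁₀ d − 5
log₁₀ d = (m − M)/5 + 1 = 3.9200
d = 10^3.9200 = 8318 pc
= 8.318 kpc

d ≈ 8.32 kpc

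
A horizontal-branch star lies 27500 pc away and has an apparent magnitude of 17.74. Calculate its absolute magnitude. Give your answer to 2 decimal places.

M ≈ 0.54

5 log₁₀(d/10 pc) = 5 log₁₀(27500) − 5 = 17.197
M = m − 5 log₁₀(d/10) = 17.74 − 17.197 = 0.543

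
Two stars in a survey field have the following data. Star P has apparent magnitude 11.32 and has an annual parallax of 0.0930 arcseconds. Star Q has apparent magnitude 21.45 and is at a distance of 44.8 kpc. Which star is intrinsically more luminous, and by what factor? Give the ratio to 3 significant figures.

Star P: d = 1/p = 1/0.0930″ = 10.75 pc
Star P: M = m − 5 log₁₀ d + 5 = 11.32 − 5·1.0315 + 5 = 11.162
Star Q: d = 44.8 kpc = 44800 pc
Star Q: M = m − 5 log₁₀ d + 5 = 21.45 − 5·4.6513 + 5 = 3.194
ΔM = M_P − M_Q = 11.162 − (3.194) = 7.969; smaller M is more luminous → Star Q.
L ratio = 10^(0.4 |ΔM|) = 10^3.188 = 1540

Star Q is more luminous, by a factor of 1540.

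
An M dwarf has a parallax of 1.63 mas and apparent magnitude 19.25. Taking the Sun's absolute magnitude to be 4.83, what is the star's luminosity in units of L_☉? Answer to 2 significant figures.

d = 1/p = 1000/1.63 mas = 613.5 pc
M = m − 5 log₁₀ d + 5 = 19.25 − 5·2.7878 + 5 = 10.311
M − M_☉ = 10.311 − 4.83 = 5.481
L/L_☉ = 10^(−0.4 × 5.481) = 6.421×10^-3

L/L_☉ ≈ 6.4×10^-3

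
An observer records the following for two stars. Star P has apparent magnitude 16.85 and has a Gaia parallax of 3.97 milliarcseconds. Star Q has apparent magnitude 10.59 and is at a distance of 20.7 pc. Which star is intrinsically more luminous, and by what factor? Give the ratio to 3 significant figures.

Star P: p = 3.97 mas = 3.97×10^-3″ → d = 1/p = 251.9 pc
Star P: M = m − 5 log₁₀ d + 5 = 16.85 − 5·2.4012 + 5 = 9.844
Star Q: M = m − 5 log₁₀ d + 5 = 10.59 − 5·1.3160 + 5 = 9.010
ΔM = M_P − M_Q = 9.844 − (9.010) = 0.834; smaller M is more luminous → Star Q.
L ratio = 10^(0.4 |ΔM|) = 10^0.334 = 2.155

Star Q is more luminous, by a factor of 2.16.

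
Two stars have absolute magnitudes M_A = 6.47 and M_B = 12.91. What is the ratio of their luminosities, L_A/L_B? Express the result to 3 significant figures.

L_A/L_B ≈ 377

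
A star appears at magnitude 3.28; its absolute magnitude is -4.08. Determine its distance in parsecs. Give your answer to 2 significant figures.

Distance modulus: m − M = 3.28 − (-4.08) = 7.360
m − M = 5 log₁₀ d − 5
log₁₀ d = (m − M)/5 + 1 = 2.4720
d = 10^2.4720 = 296.5 pc

d ≈ 300 pc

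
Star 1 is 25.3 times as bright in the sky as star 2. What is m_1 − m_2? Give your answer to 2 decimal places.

m_1 − m_2 ≈ -3.51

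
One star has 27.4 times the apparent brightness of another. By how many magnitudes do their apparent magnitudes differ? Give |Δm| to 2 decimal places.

Pogson: Δm = −2.5 log₁₀(ratio) = −2.5 log₁₀(27.4) = −2.5 × 1.4378 = -3.594

|Δm| ≈ 3.59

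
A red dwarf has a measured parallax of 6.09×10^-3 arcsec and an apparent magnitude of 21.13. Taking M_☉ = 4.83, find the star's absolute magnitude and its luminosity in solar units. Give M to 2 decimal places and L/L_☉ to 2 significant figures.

M ≈ 15.05; L/L_☉ ≈ 8.1×10^-5

d = 1/p = 1/6.09×10^-3″ = 164.2 pc
M = m − 5 log₁₀ d + 5 = 21.13 − 5·2.2154 + 5 = 15.053
M − M_☉ = 15.053 − 4.83 = 10.223
L/L_☉ = 10^(−0.4 × 10.223) = 8.143×10^-5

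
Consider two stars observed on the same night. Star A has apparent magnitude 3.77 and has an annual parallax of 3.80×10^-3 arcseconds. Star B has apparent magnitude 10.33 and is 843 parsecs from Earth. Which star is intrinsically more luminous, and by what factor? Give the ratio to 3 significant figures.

Star A is more luminous, by a factor of 41.0.

Star A: d = 1/p = 1/3.80×10^-3″ = 263.2 pc
Star A: M = m − 5 log₁₀ d + 5 = 3.77 − 5·2.4202 + 5 = -3.331
Star B: M = m − 5 log₁₀ d + 5 = 10.33 − 5·2.9258 + 5 = 0.701
ΔM = M_A − M_B = -3.331 − (0.701) = -4.032; smaller M is more luminous → Star A.
L ratio = 10^(0.4 |ΔM|) = 10^1.613 = 41.00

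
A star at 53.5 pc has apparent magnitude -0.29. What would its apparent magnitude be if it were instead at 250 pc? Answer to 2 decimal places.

Flux ∝ 1/d², so Δm = 5 log₁₀(d₂/d₁) = 5 log₁₀(250/53.5) = 3.348
m₂ = m₁ + Δm = -0.29 + (3.348) = 3.058

m ≈ 3.06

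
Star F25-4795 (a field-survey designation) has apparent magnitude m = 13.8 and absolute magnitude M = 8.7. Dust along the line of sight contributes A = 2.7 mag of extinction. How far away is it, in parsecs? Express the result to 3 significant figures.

d ≈ 30.2 pc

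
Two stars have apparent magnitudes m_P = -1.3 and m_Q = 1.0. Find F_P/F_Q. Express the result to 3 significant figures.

Δm = -1.3 − (1.0) = -2.3
Flux ratio = 10^(−0.4 Δm) = 10^(−0.4 × -2.3) = 10^0.920 = 8.318

F_P/F_Q ≈ 8.32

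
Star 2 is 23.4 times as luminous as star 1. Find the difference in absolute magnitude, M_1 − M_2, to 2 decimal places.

M_1 − M_2 ≈ 3.42

Pogson: ΔM = −2.5 log₁₀(ratio) = −2.5 log₁₀(23.4) = −2.5 × 1.3692 = -3.423
Star 2 is brighter so has the smaller magnitude: M_1 − M_2 is positive.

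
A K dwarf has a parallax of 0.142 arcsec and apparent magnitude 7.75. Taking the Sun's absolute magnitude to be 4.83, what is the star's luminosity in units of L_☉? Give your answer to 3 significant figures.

L/L_☉ ≈ 0.0337

d = 1/p = 1/0.142″ = 7.042 pc
M = m − 5 log₁₀ d + 5 = 7.75 − 5·0.8477 + 5 = 8.511
M − M_☉ = 8.511 − 4.83 = 3.681
L/L_☉ = 10^(−0.4 × 3.681) = 0.03368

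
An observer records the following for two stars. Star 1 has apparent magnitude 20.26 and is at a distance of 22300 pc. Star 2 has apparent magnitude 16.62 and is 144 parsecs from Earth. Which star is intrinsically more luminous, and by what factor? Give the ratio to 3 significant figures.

Star 1 is more luminous, by a factor of 839.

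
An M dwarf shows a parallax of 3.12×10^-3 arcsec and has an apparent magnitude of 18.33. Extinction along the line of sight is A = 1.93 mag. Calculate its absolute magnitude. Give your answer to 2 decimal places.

M ≈ 8.87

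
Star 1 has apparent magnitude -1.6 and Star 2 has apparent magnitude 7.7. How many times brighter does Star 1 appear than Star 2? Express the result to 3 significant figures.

Magnitude difference = -9.3
Flux ratio = 10^(−0.4 Δm) = 10^(−0.4 × -9.3) = 10^3.720 = 5248

5250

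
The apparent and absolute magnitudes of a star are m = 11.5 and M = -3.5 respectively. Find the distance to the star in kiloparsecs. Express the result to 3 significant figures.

d ≈ 10.0 kpc

Distance modulus: m − M = 11.5 − (-3.5) = 15.000
m − M = 5 log₁₀ d − 5
log₁₀ d = (m − M)/5 + 1 = 4.0000
d = 10^4.0000 = 10000 pc
= 10.00 kpc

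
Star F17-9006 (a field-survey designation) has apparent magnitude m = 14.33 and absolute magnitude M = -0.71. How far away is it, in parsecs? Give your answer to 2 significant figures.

d ≈ 10000 pc

μ = m − M = 15.040
m − M = 5 log₁₀ d − 5
log₁₀ d = (m − M)/5 + 1 = 4.0080
d = 10^4.0080 = 10190 pc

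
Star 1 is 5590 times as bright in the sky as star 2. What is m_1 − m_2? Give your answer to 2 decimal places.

Pogson: Δm = −2.5 log₁₀(ratio) = −2.5 log₁₀(5590) = −2.5 × 3.7474 = -9.369
Star 1 is brighter, so it has the smaller magnitude: the difference is negative.

m_1 − m_2 ≈ -9.37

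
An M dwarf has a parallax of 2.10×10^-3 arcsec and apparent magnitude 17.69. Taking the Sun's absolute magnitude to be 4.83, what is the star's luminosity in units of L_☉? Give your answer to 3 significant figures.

L/L_☉ ≈ 0.0163

d = 1/p = 1/2.10×10^-3″ = 476.2 pc
M = m − 5 log₁₀ d + 5 = 17.69 − 5·2.6778 + 5 = 9.301
M − M_☉ = 9.301 − 4.83 = 4.471
L/L_☉ = 10^(−0.4 × 4.471) = 0.01628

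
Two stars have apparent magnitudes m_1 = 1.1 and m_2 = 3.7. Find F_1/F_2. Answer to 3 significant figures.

Δm = 1.1 − (3.7) = -2.6
Flux ratio = 10^(−0.4 Δm) = 10^(−0.4 × -2.6) = 10^1.040 = 10.96

F_1/F_2 ≈ 11.0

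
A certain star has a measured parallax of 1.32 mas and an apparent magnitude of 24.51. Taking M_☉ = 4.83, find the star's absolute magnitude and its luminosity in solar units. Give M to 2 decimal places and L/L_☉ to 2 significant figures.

M ≈ 15.11; L/L_☉ ≈ 7.7×10^-5

d = 1/p = 1000/1.32 mas = 757.6 pc
M = m − 5 log₁₀ d + 5 = 24.51 − 5·2.8794 + 5 = 15.113
M − M_☉ = 15.113 − 4.83 = 10.283
L/L_☉ = 10^(−0.4 × 10.283) = 7.706×10^-5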